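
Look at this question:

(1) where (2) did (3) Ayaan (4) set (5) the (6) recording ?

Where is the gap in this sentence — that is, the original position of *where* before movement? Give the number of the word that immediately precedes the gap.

Underlying clause: Ayaan did set the recording where.
The filler 'where' is interpreted as the locative complement of 'set'. Fronting leaves a gap immediately after 'recording':
Where did Ayaan set the recording ___?
'recording' is word 6.

6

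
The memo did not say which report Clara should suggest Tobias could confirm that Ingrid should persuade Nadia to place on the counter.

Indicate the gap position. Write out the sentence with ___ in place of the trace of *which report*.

Underlying clause: Clara should suggest Tobias could confirm that Ingrid should persuade Nadia to place which report on the counter.
'which report' functions as the direct object of 'place'. The gap is right after 'place'.

The memo did not say which report Clara should suggest Tobias could confirm that Ingrid should persuade Nadia to place ___ on the counter.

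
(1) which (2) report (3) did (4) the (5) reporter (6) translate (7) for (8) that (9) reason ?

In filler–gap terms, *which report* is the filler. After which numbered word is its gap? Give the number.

6

In situ: The reporter did translate which report for that reason.
The filler 'which report' is interpreted as the direct object of 'translate'. It moves to the left edge, and the trace sits right after 'translate':
Which report did the reporter translate ___ for that reason?
'translate' is word 6.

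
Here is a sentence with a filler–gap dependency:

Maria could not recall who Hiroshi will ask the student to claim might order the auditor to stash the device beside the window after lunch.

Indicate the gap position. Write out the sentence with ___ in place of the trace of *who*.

Maria could not recall who Hiroshi will ask the student to claim ___ might order the auditor to stash the device beside the window after lunch.

Pre-movement form: Hiroshi will ask the student to claim who might order the auditor to stash the device beside the window after lunch.
The filler 'who' is interpreted as the subject of the clause embedded under 'claim'. The gap is right after 'claim'.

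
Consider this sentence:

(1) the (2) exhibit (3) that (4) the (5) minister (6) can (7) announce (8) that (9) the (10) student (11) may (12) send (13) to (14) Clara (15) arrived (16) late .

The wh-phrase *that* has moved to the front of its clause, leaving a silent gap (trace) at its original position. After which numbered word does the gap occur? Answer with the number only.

'that' functions as the direct object of 'send'. Wh-movement fronts it, leaving a gap right after 'send':
The exhibit that the minister can announce that the student may send ___ to Clara arrived late.
'send' is word 12.

12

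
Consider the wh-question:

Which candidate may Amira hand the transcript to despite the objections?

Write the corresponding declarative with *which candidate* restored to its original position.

Amira may hand the transcript to which candidate despite the objections.

'which candidate' is the object of the preposition 'to' (recipient of 'hand'). Wh-movement fronts it, leaving a gap right after 'to':
Which candidate may Amira hand the transcript to ___ despite the objections?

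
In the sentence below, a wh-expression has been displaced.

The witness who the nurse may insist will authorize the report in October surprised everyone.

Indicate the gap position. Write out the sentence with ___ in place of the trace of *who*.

The witness who the nurse may insist ___ will authorize the report in October surprised everyone.

The filler 'who' is interpreted as the subject of the clause embedded under 'insist'. The gap is right after 'insist'.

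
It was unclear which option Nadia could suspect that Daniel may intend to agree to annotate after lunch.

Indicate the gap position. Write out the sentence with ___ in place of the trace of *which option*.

Before movement: Nadia could suspect that Daniel may intend to agree to annotate which option after lunch.
'which option' functions as the direct object of 'annotate'. The gap is right after 'annotate'.

It was unclear which option Nadia could suspect that Daniel may intend to agree to annotate ___ after lunch.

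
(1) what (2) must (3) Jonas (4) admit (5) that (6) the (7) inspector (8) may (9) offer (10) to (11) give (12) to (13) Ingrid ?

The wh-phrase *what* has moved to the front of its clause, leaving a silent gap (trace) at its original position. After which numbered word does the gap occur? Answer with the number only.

Before movement: Jonas must admit that the inspector may offer to give what to Ingrid.
'what' functions as the direct object of 'give'. It moves to the left edge, and the trace sits right after 'give':
What must Jonas admit that the inspector may offer to give ___ to Ingrid?
'give' is word 11.

11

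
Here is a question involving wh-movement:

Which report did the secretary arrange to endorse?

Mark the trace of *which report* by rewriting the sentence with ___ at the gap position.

Pre-movement form: The secretary did arrange to endorse which report.
The filler 'which report' is interpreted as the direct object of 'endorse'. The gap is right after 'endorse'.

Which report did the secretary arrange to endorse ___?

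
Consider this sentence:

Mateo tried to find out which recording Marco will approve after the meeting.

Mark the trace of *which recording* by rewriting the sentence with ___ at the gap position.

Underlying clause: Marco will approve which recording after the meeting.
'which recording' is the direct object of 'approve'. The gap is right after 'approve'.

Mateo tried to find out which recording Marco will approve ___ after the meeting.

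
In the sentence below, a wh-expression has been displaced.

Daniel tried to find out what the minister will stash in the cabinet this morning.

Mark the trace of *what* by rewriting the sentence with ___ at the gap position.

Pre-movement form: The minister will stash what in the cabinet this morning.
The filler 'what' is interpreted as the direct object of 'stash'. The gap is right after 'stash'.

Daniel tried to find out what the minister will stash ___ in the cabinet this morning.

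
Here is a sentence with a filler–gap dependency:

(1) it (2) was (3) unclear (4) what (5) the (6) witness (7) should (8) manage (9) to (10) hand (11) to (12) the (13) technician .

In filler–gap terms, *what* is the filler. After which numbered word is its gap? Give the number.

Before movement: The witness should manage to hand what to the technician.
'what' is the direct object of 'hand'. It moves to the left edge, and the trace sits right after 'hand':
It was unclear what the witness should manage to hand ___ to the technician.
'hand' is word 10.

10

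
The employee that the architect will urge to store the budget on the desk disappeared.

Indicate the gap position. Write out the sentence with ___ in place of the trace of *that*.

The employee that the architect will urge ___ to store the budget on the desk disappeared.

'that' functions as the direct object of 'urge'. The gap is right after 'urge'.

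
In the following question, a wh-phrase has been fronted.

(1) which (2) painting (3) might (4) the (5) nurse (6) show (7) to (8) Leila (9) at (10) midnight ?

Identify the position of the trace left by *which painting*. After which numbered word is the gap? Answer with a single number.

6

Underlying clause: The nurse might show which painting to Leila at midnight.
'which painting' functions as the direct object of 'show'. Fronting leaves a gap immediately after 'show':
Which painting might the nurse show ___ to Leila at midnight?
'show' is word 6.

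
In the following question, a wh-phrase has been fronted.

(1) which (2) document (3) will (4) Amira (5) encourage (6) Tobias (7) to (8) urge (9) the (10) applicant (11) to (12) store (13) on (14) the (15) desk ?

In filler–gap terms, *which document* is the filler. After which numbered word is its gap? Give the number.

In situ: Amira will encourage Tobias to urge the applicant to store which document on the desk.
The filler 'which document' is interpreted as the direct object of 'store'. It moves to the left edge, and the trace sits right after 'store':
Which document will Amira encourage Tobias to urge the applicant to store ___ on the desk?
'store' is word 12.

12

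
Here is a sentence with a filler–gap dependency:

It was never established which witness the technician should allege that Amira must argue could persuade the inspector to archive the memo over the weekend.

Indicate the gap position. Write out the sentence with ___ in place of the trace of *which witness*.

It was never established which witness the technician should allege that Amira must argue ___ could persuade the inspector to archive the memo over the weekend.

In situ: The technician should allege that Amira must argue which witness could persuade the inspector to archive the memo over the weekend.
'which witness' functions as the subject of the clause embedded under 'argue'. The gap is right after 'argue'.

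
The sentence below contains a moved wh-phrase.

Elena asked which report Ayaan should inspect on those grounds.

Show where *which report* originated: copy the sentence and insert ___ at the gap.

Elena asked which report Ayaan should inspect ___ on those grounds.

Pre-movement form: Ayaan should inspect which report on those grounds.
'which report' is the direct object of 'inspect'. The gap is right after 'inspect'.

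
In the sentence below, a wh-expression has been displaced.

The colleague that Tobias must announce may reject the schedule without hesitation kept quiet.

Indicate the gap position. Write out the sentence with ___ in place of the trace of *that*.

The colleague that Tobias must announce ___ may reject the schedule without hesitation kept quiet.

'that' is the subject of the clause embedded under 'announce'. The gap is right after 'announce'.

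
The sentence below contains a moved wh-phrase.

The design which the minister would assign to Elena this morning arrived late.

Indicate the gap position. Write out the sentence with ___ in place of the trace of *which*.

'which' functions as the direct object of 'assign'. The gap is right after 'assign'.

The design which the minister would assign ___ to Elena this morning arrived late.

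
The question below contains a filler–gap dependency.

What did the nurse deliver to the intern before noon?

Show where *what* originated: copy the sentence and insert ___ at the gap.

What did the nurse deliver ___ to the intern before noon?

Before movement: The nurse did deliver what to the intern before noon.
'what' functions as the direct object of 'deliver'. The gap is right after 'deliver'.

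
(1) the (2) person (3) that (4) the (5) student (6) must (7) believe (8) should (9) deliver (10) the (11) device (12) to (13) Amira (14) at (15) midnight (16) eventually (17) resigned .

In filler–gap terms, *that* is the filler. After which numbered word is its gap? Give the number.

7

The filler 'that' is interpreted as the subject of the clause embedded under 'believe'. Fronting leaves a gap immediately after 'believe':
The person that the student must believe ___ should deliver the device to Amira at midnight eventually resigned.
'believe' is word 7.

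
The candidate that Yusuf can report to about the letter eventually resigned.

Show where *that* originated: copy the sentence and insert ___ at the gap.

The candidate that Yusuf can report to ___ about the letter eventually resigned.

'that' functions as the object of the preposition 'to'. The gap is right after 'to'.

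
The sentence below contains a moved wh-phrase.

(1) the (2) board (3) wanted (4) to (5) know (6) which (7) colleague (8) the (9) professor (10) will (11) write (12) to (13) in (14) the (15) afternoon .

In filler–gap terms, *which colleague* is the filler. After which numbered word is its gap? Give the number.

In situ: The professor will write to which colleague in the afternoon.
'which colleague' is the object of the preposition 'to'. Wh-movement fronts it, leaving a gap right after 'to':
The board wanted to know which colleague the professor will write to ___ in the afternoon.
'to' is word 12.

12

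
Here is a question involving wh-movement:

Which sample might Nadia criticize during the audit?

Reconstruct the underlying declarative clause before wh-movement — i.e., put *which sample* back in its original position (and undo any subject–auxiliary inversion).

'which sample' functions as the direct object of 'criticize'. It moves to the left edge, and the trace sits right after 'criticize':
Which sample might Nadia criticize ___ during the audit?

Nadia might criticize which sample during the audit.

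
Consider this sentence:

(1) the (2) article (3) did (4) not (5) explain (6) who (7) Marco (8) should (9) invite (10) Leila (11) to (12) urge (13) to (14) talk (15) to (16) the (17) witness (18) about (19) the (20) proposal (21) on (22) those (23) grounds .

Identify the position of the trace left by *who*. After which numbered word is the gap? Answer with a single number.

12

In situ: Marco should invite Leila to urge who to talk to the witness about the proposal on those grounds.
'who' is the direct object of 'urge'. Fronting leaves a gap immediately after 'urge':
The article did not explain who Marco should invite Leila to urge ___ to talk to the witness about the proposal on those grounds.
'urge' is word 12.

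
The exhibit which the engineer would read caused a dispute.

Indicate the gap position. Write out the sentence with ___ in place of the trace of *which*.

'which' is the direct object of 'read'. The gap is right after 'read'.

The exhibit which the engineer would read ___ caused a dispute.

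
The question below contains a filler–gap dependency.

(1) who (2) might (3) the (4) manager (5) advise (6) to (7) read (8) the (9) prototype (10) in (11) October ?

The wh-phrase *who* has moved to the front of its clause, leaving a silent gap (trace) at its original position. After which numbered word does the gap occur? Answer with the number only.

Pre-movement form: The manager might advise who to read the prototype in October.
The filler 'who' is interpreted as the direct object of 'advise'. It moves to the left edge, and the trace sits right after 'advise':
Who might the manager advise ___ to read the prototype in October?
'advise' is word 5.

5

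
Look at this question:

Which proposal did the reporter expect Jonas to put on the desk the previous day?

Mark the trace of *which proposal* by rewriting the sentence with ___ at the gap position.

Which proposal did the reporter expect Jonas to put ___ on the desk the previous day?

Before movement: The reporter did expect Jonas to put which proposal on the desk the previous day.
The filler 'which proposal' is interpreted as the direct object of 'put'. The gap is right after 'put'.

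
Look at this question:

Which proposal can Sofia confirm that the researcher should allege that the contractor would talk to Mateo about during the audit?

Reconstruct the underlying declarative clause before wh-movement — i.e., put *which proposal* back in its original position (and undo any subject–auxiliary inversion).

Sofia can confirm that the researcher should allege that the contractor would talk to Mateo about which proposal during the audit.

The filler 'which proposal' is interpreted as the object of the preposition 'about'. Fronting leaves a gap immediately after 'about':
Which proposal can Sofia confirm that the researcher should allege that the contractor would talk to Mateo about ___ during the audit?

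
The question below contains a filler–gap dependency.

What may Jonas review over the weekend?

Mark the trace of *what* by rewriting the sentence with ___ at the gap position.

Pre-movement form: Jonas may review what over the weekend.
The filler 'what' is interpreted as the direct object of 'review'. The gap is right after 'review'.

What may Jonas review ___ over the weekend?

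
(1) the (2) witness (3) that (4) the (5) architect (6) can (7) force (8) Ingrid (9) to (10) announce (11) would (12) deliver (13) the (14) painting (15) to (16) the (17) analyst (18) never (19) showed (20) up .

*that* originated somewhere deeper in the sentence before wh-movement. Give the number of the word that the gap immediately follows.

10

The filler 'that' is interpreted as the subject of the clause embedded under 'announce'. It moves to the left edge, and the trace sits right after 'announce':
The witness that the architect can force Ingrid to announce ___ would deliver the painting to the analyst never showed up.
'announce' is word 10.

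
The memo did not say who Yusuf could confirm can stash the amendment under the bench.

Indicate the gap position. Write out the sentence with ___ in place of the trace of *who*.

The memo did not say who Yusuf could confirm ___ can stash the amendment under the bench.

Pre-movement form: Yusuf could confirm who can stash the amendment under the bench.
'who' functions as the subject of the clause embedded under 'confirm'. The gap is right after 'confirm'.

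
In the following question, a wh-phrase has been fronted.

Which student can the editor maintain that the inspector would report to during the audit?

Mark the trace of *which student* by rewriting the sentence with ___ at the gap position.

Which student can the editor maintain that the inspector would report to ___ during the audit?

Underlying clause: The editor can maintain that the inspector would report to which student during the audit.
The filler 'which student' is interpreted as the object of the preposition 'to'. The gap is right after 'to'.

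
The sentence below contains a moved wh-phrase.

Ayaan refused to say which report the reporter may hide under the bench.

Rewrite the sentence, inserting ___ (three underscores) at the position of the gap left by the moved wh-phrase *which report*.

Ayaan refused to say which report the reporter may hide ___ under the bench.

Underlying clause: The reporter may hide which report under the bench.
'which report' is the direct object of 'hide'. The gap is right after 'hide'.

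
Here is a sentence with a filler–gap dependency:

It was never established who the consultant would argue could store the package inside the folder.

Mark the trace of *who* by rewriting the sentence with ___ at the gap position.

It was never established who the consultant would argue ___ could store the package inside the folder.

Before movement: The consultant would argue who could store the package inside the folder.
'who' is the subject of the clause embedded under 'argue'. The gap is right after 'argue'.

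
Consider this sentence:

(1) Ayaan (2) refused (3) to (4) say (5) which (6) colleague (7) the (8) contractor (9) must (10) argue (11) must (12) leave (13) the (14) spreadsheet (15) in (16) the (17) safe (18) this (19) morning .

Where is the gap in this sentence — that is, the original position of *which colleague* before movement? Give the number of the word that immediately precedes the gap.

10

Underlying clause: The contractor must argue which colleague must leave the spreadsheet in the safe this morning.
'which colleague' functions as the subject of the clause embedded under 'argue'. Wh-movement fronts it, leaving a gap right after 'argue':
Ayaan refused to say which colleague the contractor must argue ___ must leave the spreadsheet in the safe this morning.
'argue' is word 10.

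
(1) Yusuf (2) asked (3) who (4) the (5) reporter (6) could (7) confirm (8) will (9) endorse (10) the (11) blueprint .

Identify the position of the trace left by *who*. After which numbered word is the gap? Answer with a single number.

7

Pre-movement form: The reporter could confirm who will endorse the blueprint.
'who' is the subject of the clause embedded under 'confirm'. It moves to the left edge, and the trace sits right after 'confirm':
Yusuf asked who the reporter could confirm ___ will endorse the blueprint.
'confirm' is word 7.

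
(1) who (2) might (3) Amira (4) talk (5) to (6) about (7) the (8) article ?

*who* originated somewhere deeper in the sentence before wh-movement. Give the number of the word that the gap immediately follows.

5

In situ: Amira might talk to who about the article.
'who' is the object of the preposition 'to'. It moves to the left edge, and the trace sits right after 'to':
Who might Amira talk to ___ about the article?
'to' is word 5.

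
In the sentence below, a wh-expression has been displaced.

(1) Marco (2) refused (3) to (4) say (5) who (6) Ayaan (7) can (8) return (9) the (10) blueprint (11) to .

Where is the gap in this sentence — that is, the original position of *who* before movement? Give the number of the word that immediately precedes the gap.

In situ: Ayaan can return the blueprint to who.
The filler 'who' is interpreted as the object of the preposition 'to' (recipient of 'return'). Fronting leaves a gap immediately after 'to':
Marco refused to say who Ayaan can return the blueprint to ___.
'to' is word 11.

11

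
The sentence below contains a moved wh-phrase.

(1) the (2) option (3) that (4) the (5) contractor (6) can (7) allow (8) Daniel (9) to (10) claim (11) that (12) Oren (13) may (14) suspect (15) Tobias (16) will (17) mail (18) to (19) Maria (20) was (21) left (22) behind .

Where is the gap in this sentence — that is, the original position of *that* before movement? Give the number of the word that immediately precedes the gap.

The filler 'that' is interpreted as the direct object of 'mail'. Fronting leaves a gap immediately after 'mail':
The option that the contractor can allow Daniel to claim that Oren may suspect Tobias will mail ___ to Maria was left behind.
'mail' is word 17.

17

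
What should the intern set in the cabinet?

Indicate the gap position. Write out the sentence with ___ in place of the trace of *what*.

Before movement: The intern should set what in the cabinet.
'what' is the direct object of 'set'. The gap is right after 'set'.

What should the intern set ___ in the cabinet?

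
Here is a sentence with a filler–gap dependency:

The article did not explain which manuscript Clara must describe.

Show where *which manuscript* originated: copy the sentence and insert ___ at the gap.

Underlying clause: Clara must describe which manuscript.
'which manuscript' functions as the direct object of 'describe'. The gap is right after 'describe'.

The article did not explain which manuscript Clara must describe ___.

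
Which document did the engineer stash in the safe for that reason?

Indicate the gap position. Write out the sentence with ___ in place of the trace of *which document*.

Pre-movement form: The engineer did stash which document in the safe for that reason.
'which document' is the direct object of 'stash'. The gap is right after 'stash'.

Which document did the engineer stash ___ in the safe for that reason?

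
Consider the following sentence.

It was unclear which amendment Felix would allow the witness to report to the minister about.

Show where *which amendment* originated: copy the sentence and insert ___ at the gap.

It was unclear which amendment Felix would allow the witness to report to the minister about ___.

Before movement: Felix would allow the witness to report to the minister about which amendment.
'which amendment' is the object of the preposition 'about'. The gap is right after 'about'.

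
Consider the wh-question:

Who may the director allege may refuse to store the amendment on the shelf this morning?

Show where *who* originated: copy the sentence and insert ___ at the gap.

Who may the director allege ___ may refuse to store the amendment on the shelf this morning?

Before movement: The director may allege who may refuse to store the amendment on the shelf this morning.
'who' is the subject of the clause embedded under 'allege'. The gap is right after 'allege'.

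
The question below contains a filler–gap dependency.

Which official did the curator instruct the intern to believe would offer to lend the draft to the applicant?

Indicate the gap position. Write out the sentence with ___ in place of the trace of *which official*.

Underlying clause: The curator did instruct the intern to believe which official would offer to lend the draft to the applicant.
'which official' functions as the subject of the clause embedded under 'believe'. The gap is right after 'believe'.

Which official did the curator instruct the intern to believe ___ would offer to lend the draft to the applicant?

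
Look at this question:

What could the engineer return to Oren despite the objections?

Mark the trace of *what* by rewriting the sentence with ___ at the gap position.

Underlying clause: The engineer could return what to Oren despite the objections.
'what' is the direct object of 'return'. The gap is right after 'return'.

What could the engineer return ___ to Oren despite the objections?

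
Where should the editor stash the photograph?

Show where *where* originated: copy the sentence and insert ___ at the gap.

In situ: The editor should stash the photograph where.
The filler 'where' is interpreted as the locative complement of 'stash'. The gap is right after 'photograph'.

Where should the editor stash the photograph ___?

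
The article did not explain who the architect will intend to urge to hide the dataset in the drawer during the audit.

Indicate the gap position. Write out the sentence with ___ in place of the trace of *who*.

Underlying clause: The architect will intend to urge who to hide the dataset in the drawer during the audit.
'who' functions as the direct object of 'urge'. The gap is right after 'urge'.

The article did not explain who the architect will intend to urge ___ to hide the dataset in the drawer during the audit.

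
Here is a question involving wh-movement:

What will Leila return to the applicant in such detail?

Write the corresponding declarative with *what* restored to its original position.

Leila will return what to the applicant in such detail.

The filler 'what' is interpreted as the direct object of 'return'. Fronting leaves a gap immediately after 'return':
What will Leila return ___ to the applicant in such detail?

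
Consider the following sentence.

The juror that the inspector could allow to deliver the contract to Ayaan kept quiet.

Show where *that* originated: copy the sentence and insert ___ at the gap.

The juror that the inspector could allow ___ to deliver the contract to Ayaan kept quiet.

'that' is the direct object of 'allow'. The gap is right after 'allow'.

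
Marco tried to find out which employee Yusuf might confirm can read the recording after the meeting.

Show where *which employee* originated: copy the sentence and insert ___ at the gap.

Marco tried to find out which employee Yusuf might confirm ___ can read the recording after the meeting.

Underlying clause: Yusuf might confirm which employee can read the recording after the meeting.
'which employee' functions as the subject of the clause embedded under 'confirm'. The gap is right after 'confirm'.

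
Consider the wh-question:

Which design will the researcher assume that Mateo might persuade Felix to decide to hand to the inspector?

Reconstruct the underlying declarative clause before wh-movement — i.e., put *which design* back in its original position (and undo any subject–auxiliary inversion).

'which design' is the direct object of 'hand'. Wh-movement fronts it, leaving a gap right after 'hand':
Which design will the researcher assume that Mateo might persuade Felix to decide to hand ___ to the inspector?

The researcher will assume that Mateo might persuade Felix to decide to hand which design to the inspector.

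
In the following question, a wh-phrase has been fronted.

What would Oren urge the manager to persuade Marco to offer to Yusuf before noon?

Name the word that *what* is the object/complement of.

Pre-movement form: Oren would urge the manager to persuade Marco to offer what to Yusuf before noon.
'what' functions as the direct object of 'offer'. Fronting leaves a gap immediately after 'offer':
What would Oren urge the manager to persuade Marco to offer ___ to Yusuf before noon?

offer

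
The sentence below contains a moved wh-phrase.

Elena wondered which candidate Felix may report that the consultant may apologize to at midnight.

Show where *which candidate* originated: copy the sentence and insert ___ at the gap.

Elena wondered which candidate Felix may report that the consultant may apologize to ___ at midnight.

Before movement: Felix may report that the consultant may apologize to which candidate at midnight.
'which candidate' is the object of the preposition 'to'. The gap is right after 'to'.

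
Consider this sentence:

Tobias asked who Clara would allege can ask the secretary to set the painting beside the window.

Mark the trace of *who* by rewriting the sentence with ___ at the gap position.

Tobias asked who Clara would allege ___ can ask the secretary to set the painting beside the window.

Underlying clause: Clara would allege who can ask the secretary to set the painting beside the window.
'who' functions as the subject of the clause embedded under 'allege'. The gap is right after 'allege'.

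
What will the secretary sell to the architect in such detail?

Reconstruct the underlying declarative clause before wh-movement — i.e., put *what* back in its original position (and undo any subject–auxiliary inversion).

The secretary will sell what to the architect in such detail.

The filler 'what' is interpreted as the direct object of 'sell'. Wh-movement fronts it, leaving a gap right after 'sell':
What will the secretary sell ___ to the architect in such detail?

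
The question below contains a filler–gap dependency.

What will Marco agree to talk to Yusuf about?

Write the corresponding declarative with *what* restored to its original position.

Marco will agree to talk to Yusuf about what.

The filler 'what' is interpreted as the object of the preposition 'about'. Wh-movement fronts it, leaving a gap right after 'about':
What will Marco agree to talk to Yusuf about ___?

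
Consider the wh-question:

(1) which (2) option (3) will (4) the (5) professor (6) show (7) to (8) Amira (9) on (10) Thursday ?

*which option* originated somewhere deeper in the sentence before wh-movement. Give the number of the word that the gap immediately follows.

Before movement: The professor will show which option to Amira on Thursday.
'which option' is the direct object of 'show'. Fronting leaves a gap immediately after 'show':
Which option will the professor show ___ to Amira on Thursday?
'show' is word 6.

6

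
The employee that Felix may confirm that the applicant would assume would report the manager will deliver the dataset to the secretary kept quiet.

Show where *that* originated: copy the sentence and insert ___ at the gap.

The employee that Felix may confirm that the applicant would assume ___ would report the manager will deliver the dataset to the secretary kept quiet.

The filler 'that' is interpreted as the subject of the clause embedded under 'assume'. The gap is right after 'assume'.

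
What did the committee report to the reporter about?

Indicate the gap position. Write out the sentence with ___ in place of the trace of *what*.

What did the committee report to the reporter about ___?

In situ: The committee did report to the reporter about what.
'what' is the object of the preposition 'about'. The gap is right after 'about'.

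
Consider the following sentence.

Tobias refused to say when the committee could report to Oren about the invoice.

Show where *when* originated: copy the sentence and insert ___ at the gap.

Underlying clause: The committee could report to Oren about the invoice when.
The filler 'when' is interpreted as the temporal adjunct. The gap is right after 'invoice'.

Tobias refused to say when the committee could report to Oren about the invoice ___.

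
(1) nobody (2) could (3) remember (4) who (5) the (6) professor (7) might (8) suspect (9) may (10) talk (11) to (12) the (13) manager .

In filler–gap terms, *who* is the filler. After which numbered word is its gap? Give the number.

In situ: The professor might suspect who may talk to the manager.
'who' is the subject of the clause embedded under 'suspect'. It moves to the left edge, and the trace sits right after 'suspect':
Nobody could remember who the professor might suspect ___ may talk to the manager.
'suspect' is word 8.

8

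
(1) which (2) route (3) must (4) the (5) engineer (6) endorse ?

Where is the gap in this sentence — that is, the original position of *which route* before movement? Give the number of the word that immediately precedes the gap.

6

Pre-movement form: The engineer must endorse which route.
'which route' is the direct object of 'endorse'. Fronting leaves a gap immediately after 'endorse':
Which route must the engineer endorse ___?
'endorse' is word 6.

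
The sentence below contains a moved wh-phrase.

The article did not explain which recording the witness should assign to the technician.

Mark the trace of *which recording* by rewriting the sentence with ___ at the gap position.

The article did not explain which recording the witness should assign ___ to the technician.

In situ: The witness should assign which recording to the technician.
'which recording' is the direct object of 'assign'. The gap is right after 'assign'.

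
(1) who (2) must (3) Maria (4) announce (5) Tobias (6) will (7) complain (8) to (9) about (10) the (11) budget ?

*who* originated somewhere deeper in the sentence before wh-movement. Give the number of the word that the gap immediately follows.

In situ: Maria must announce Tobias will complain to who about the budget.
The filler 'who' is interpreted as the object of the preposition 'to'. It moves to the left edge, and the trace sits right after 'to':
Who must Maria announce Tobias will complain to ___ about the budget?
'to' is word 8.

8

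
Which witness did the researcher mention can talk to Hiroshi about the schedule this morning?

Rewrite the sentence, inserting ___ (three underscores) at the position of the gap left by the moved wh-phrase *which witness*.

Pre-movement form: The researcher did mention which witness can talk to Hiroshi about the schedule this morning.
'which witness' functions as the subject of the clause embedded under 'mention'. The gap is right after 'mention'.

Which witness did the researcher mention ___ can talk to Hiroshi about the schedule this morning?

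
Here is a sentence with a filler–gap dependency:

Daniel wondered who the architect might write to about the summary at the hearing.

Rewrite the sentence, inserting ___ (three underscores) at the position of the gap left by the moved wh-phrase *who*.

Daniel wondered who the architect might write to ___ about the summary at the hearing.

Before movement: The architect might write to who about the summary at the hearing.
'who' functions as the object of the preposition 'to'. The gap is right after 'to'.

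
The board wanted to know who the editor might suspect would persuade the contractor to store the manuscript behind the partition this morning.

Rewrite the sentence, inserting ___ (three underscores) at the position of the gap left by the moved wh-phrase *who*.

Pre-movement form: The editor might suspect who would persuade the contractor to store the manuscript behind the partition this morning.
'who' functions as the subject of the clause embedded under 'suspect'. The gap is right after 'suspect'.

The board wanted to know who the editor might suspect ___ would persuade the contractor to store the manuscript behind the partition this morning.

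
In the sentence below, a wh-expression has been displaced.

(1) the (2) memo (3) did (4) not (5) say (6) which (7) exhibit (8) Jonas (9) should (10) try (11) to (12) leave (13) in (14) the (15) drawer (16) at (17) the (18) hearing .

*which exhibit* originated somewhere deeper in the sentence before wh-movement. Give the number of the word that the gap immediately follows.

12

In situ: Jonas should try to leave which exhibit in the drawer at the hearing.
The filler 'which exhibit' is interpreted as the direct object of 'leave'. Fronting leaves a gap immediately after 'leave':
The memo did not say which exhibit Jonas should try to leave ___ in the drawer at the hearing.
'leave' is word 12.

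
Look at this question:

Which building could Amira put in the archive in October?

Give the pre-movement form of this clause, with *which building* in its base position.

Amira could put which building in the archive in October.

The filler 'which building' is interpreted as the direct object of 'put'. Fronting leaves a gap immediately after 'put':
Which building could Amira put ___ in the archive in October?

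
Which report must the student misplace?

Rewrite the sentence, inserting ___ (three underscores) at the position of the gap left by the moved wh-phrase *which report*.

In situ: The student must misplace which report.
'which report' is the direct object of 'misplace'. The gap is right after 'misplace'.

Which report must the student misplace ___?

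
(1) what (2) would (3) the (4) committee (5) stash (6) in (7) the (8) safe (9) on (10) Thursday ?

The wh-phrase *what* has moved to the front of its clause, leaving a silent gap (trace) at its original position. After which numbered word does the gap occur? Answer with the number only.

In situ: The committee would stash what in the safe on Thursday.
'what' is the direct object of 'stash'. It moves to the left edge, and the trace sits right after 'stash':
What would the committee stash ___ in the safe on Thursday?
'stash' is word 5.

5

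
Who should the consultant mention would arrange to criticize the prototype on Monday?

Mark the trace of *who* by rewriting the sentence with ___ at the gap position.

Who should the consultant mention ___ would arrange to criticize the prototype on Monday?

Underlying clause: The consultant should mention who would arrange to criticize the prototype on Monday.
The filler 'who' is interpreted as the subject of the clause embedded under 'mention'. The gap is right after 'mention'.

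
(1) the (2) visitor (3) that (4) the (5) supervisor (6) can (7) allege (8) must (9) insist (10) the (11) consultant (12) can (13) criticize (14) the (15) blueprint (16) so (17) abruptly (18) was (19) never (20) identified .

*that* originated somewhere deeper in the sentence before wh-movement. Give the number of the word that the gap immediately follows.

7

The filler 'that' is interpreted as the subject of the clause embedded under 'allege'. Fronting leaves a gap immediately after 'allege':
The visitor that the supervisor can allege ___ must insist the consultant can criticize the blueprint so abruptly was never identified.
'allege' is word 7.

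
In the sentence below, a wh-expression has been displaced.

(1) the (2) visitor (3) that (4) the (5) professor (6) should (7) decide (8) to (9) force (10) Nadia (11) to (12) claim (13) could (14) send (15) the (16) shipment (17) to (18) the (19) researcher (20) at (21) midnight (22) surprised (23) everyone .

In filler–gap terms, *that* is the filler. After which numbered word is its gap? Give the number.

'that' is the subject of the clause embedded under 'claim'. It moves to the left edge, and the trace sits right after 'claim':
The visitor that the professor should decide to force Nadia to claim ___ could send the shipment to the researcher at midnight surprised everyone.
'claim' is word 12.

12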